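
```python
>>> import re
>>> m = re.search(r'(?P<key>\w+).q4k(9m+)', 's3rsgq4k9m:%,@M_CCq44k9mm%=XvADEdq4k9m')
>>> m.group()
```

's3rsgq4k9m'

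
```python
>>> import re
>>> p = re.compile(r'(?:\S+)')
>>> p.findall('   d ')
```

Pattern: one or more of a non-whitespace character (non-capturing group).
No capturing groups, so `findall` returns the 1 full match string.

['d']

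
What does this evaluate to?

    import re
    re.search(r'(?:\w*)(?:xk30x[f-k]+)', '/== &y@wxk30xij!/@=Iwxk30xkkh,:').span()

The match spans [7:15] → 'wxk30xij'.

(7, 15)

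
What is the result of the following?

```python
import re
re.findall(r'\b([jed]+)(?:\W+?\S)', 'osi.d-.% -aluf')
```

['d']

One capturing group, so `findall` returns just the captured substring from the one match — 1 in all.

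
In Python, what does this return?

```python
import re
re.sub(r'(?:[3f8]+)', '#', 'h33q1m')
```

This matches one or more of one of [3f8] (non-capturing group).
Matches: at [1:3] → '33'.
Each match is replaced by '#'.

'h#q1m'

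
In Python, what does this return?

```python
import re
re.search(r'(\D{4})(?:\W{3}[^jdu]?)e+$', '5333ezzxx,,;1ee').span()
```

(5, 15)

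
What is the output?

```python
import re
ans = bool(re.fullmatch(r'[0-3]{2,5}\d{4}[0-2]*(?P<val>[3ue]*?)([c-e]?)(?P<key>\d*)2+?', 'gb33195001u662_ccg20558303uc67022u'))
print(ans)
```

False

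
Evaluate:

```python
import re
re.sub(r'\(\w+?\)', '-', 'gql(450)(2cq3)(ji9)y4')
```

'gql---y4'

Matches: at [3:8] → '(450)'; at [8:14] → '(2cq3)'; at [14:19] → '(ji9)'.
Each match is replaced by '-'.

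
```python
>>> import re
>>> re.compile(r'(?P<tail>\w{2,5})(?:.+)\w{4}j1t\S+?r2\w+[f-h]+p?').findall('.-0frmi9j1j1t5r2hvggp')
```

One capturing group, so `findall` returns just the captured substring from the one match — 1 in all.

['0fr']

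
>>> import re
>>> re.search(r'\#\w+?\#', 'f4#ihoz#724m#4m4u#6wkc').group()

The match spans [2:8] → '#ihoz#'.

'#ihoz#'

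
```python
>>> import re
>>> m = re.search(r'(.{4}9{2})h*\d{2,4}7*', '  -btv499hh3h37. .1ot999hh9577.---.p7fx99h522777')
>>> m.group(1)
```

'1ot999'

This matches exactly 4 of any character, then exactly 2 of the literal '9' (captured); then zero or more of a literal 'h', then 2 to 4 of a digit; then zero or more of a literal '7'.
`search` walks the string left to right and returns the first match it finds.
The match spans [18:30] → '1ot999hh9577'.
Captured: group 1 = '1ot999'.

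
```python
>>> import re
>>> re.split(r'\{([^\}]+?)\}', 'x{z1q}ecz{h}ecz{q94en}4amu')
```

With a capturing group present, the delimiter's captured portion is kept in the result list.

['x', 'z1q', 'ecz', 'h', 'ecz', 'q94en', '4amu']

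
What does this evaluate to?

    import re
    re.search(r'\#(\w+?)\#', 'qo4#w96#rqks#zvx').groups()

('w96',)

The match spans [3:8] → '#w96#'.
Captured: group 1 = 'w96'.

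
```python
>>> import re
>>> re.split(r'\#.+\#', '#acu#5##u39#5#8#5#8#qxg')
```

The string is cut at each match, leaving 2 pieces.

['', 'qxg']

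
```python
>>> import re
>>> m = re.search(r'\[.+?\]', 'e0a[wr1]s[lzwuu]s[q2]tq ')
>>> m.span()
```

(3, 8)

The match spans [3:8] → '[wr1]'.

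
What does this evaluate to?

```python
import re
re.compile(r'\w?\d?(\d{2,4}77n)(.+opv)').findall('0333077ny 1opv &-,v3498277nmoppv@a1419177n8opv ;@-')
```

[('33077n', 'y 1opv &-,v3498277nmoppv@a1419177n8opv')]

This matches optionally a word character, then optionally a digit; then 2 to 4 of a digit, then the literal '77n' (captured); then one or more of any character, then the literal 'opv' (captured).
Scanning left to right: at [0:46] match '0333077ny 1opv &-,v3498277nmoppv@a1419177n8opv', groups = ('33077n', 'y 1opv &-,v3498277nmoppv@a1419177n8opv').
With 2 capturing groups, `findall` returns a 2-tuple per match.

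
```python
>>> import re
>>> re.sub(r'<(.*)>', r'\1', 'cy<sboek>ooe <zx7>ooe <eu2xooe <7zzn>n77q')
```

'cysboek>ooe <zx7>ooe <eu2xooe <7zznn77q'

Matches: at [2:37] → '<sboek>ooe <zx7>ooe <eu2xooe <7zzn>'.
The replacement refers to a captured group, so each match is rewritten using its own captured text.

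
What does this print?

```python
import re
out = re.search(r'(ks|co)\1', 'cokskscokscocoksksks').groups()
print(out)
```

The match spans [2:6] → 'ksks'.
Captured: group 1 = 'ks'.

('ks',)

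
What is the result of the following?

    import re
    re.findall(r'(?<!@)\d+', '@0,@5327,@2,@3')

['327']

Because the assertion is negative and zero-width, positions next to the forbidden text are skipped.
Since nothing is captured, `findall` lists the 1 matched substring directly.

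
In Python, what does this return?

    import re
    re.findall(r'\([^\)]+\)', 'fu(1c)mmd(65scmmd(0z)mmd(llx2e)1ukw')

['(1c)', '(65scmmd(0z)', '(llx2e)']

Matches: at [2:6] → '(1c)'; at [9:21] → '(65scmmd(0z)'; at [24:31] → '(llx2e)'.
Since nothing is captured, `findall` lists the 3 matched substrings directly.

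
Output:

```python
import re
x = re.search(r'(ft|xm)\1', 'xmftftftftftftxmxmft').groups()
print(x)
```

The match spans [2:6] → 'ftft'.
Captured: group 1 = 'ft'.

('ft',)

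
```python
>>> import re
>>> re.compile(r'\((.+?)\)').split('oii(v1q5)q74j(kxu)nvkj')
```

A non-greedy quantifier consumes as few characters as it can — just enough that the remainder of the pattern still matches from where it stops; whatever follows it matches normally.
Matches to split on: at [3:9] → '(v1q5)'; at [13:18] → '(kxu)'.
`re.split` interleaves the captured-group text with the surrounding fragments.

['oii', 'v1q5', 'q74j', 'kxu', 'nvkj']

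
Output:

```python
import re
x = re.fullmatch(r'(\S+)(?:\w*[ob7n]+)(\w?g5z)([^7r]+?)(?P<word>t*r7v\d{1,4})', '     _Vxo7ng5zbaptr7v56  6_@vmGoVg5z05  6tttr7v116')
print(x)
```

None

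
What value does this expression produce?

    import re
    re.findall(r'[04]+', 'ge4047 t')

['404']

This matches one or more of one of [04].
Walking the string: at [2:5] → '404'.
No capturing groups, so `findall` returns the 1 full match string.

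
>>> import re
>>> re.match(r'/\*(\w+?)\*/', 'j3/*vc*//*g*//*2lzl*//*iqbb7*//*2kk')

None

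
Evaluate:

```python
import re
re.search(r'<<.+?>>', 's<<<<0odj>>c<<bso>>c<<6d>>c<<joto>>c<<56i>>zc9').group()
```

'<<<<0odj>>'

`re.search` scans for the first position where the pattern succeeds.
The match spans [1:11] → '<<<<0odj>>'.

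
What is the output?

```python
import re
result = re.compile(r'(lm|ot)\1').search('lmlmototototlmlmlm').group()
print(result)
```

A backreference is literal: `\1` must see the identical characters the first group matched.
Unlike `match`, `search` isn't anchored — it looks for the pattern anywhere in the string.
The match spans [0:4] → 'lmlm'.
Captured: group 1 = 'lm'.

lmlm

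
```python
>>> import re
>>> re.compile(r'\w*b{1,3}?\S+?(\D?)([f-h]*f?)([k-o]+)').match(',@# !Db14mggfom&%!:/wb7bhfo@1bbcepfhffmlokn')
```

None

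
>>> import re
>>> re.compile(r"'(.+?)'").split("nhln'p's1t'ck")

['nhln', 'p', "s1t'ck"]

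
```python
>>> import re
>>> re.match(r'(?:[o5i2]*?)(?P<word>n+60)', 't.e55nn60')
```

With `match`, the pattern is implicitly anchored at the beginning.
Here position 0 doesn't satisfy it, so the call returns None.

None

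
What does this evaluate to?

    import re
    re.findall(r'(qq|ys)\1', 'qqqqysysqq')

['qq', 'ys']

After group 1 captures some text, `\1` only succeeds where that same text appears again.
Walking the string: at [0:4] match 'qqqq', group 1 = 'qq'; at [4:8] match 'ysys', group 1 = 'ys'.
`findall` collects group 1 from each match (2 total).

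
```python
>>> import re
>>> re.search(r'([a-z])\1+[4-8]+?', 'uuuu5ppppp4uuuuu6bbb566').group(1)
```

The match spans [0:5] → 'uuuu5'.
Captured: group 1 = 'u'.

'u'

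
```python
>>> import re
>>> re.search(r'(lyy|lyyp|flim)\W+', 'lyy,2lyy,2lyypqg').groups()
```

('lyy',)

`search` walks the string left to right and returns the first match it finds.
The match spans [0:4] → 'lyy,'.
Captured: group 1 = 'lyy'.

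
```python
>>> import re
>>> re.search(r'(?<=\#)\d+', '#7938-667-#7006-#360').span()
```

(1, 5)

The `(?=…)`/`(?<=…)` assertion just peeks at neighbouring text; it doesn't advance the match position.
The match spans [1:5] → '7938'.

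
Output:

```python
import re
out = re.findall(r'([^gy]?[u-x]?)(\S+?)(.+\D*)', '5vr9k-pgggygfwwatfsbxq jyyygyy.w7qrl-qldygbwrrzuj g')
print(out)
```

Pattern: optionally any character except [gy], then optionally a character in [u-x] (captured); then one or more of a non-whitespace character (lazy) (captured); then one or more of any character, then zero or more of a non-digit (captured).
Walking the string: at [0:51] match '5vr9k-pgggygfwwatfsbxq jyyygyy.w7qrl-qldygbwrrzuj g', groups = ('5v', 'r', '9k-pgggygfwwatfsbxq jyyygyy.w7qrl-qldygbwrrzuj g').
`findall` packs the 3 group values into a tuple for every match.

[('5v', 'r', '9k-pgggygfwwatfsbxq jyyygyy.w7qrl-qldygbwrrzuj g')]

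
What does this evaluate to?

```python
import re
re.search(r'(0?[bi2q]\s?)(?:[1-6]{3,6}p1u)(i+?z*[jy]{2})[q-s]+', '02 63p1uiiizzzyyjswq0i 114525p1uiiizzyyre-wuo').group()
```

'0i 114525p1uiiizzyyr'

The match spans [20:40] → '0i 114525p1uiiizzyyr'.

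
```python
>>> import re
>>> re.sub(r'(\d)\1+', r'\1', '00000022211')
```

'021'

`\1` is not a pattern — it's the concrete string captured by group 1, re-applied verbatim.
Each match is replaced using the text its own group 1 captured.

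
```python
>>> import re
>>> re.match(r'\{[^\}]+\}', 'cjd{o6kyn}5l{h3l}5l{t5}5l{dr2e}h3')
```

None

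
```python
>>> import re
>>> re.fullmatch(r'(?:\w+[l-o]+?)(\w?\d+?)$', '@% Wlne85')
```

None

This matches one or more of a word character, then one or more of a character in [l-o] (lazy) (non-capturing group); then optionally a word character, then one or more of a digit (lazy) (captured); then anchored at the end.
`re.fullmatch` is like wrapping the pattern in `^…$` (in single-line mode).
Here there's no way to consume every character, so the call returns None.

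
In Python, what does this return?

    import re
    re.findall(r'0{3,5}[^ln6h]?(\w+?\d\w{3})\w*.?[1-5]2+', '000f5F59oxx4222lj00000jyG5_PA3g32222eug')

The pattern matches 3 to 5 of the literal '0', then optionally any character except [ln6h]; then one or more of a word character (lazy), then a digit, then exactly 3 of a word character (captured); then zero or more of a word character, then optionally any character, then a character in [1-5]; then one or more of a literal '2'.
Because the quantifier is non-greedy, it stops expanding at the earliest point where the rest of the pattern can succeed.
Scanning left to right: at [0:36] match '000f5F59oxx4222lj00000jyG5_PA3g32222', group 1 = '5F59ox'.
Because there's exactly one group, `findall` drops the full match and keeps group 1 from the one hit.

['5F59ox']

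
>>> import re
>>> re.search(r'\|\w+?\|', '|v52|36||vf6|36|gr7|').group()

'|v52|'

`re.search` tries every starting position until one works.
The match spans [0:5] → '|v52|'.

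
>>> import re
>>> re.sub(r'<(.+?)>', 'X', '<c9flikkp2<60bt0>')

Matches: at [0:17] → '<c9flikkp2<60bt0>'.
Every occurrence is swapped for 'X'.

'X'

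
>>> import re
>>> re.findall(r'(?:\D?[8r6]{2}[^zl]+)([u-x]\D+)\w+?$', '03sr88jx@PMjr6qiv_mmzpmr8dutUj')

The pattern matches optionally a non-digit, then exactly 2 of one of [8r6], then one or more of any character except [zl] (non-capturing group); then a character in [u-x], then one or more of a non-digit (captured); then one or more of a word character (lazy); then anchored at the end.
Scanning left to right: at [2:30] match 'sr88jx@PMjr6qiv_mmzpmr8dutUj', group 1 = 'v_mmzpmr'.
With a single group, `findall` returns only what that group captured — 1 item.

['v_mmzpmr']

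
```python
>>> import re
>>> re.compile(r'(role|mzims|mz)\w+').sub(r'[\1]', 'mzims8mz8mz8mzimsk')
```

'[mzims]'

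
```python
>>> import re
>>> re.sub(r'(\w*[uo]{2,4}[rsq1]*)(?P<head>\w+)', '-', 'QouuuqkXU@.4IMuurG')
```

'-@.-'

The pattern matches zero or more of a word character, then 2 to 4 of one of [uo], then zero or more of one of [rsq1] (captured); then one or more of a word character (captured as 'head').
Matches: at [0:9] → 'QouuuqkXU'; at [11:18] → '4IMuurG'.
`sub` substitutes '-' at each match site.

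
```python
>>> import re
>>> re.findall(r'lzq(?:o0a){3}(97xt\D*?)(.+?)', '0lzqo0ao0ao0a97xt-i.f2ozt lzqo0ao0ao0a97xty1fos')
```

[('97xt', '-'), ('97xt', 'y')]

`findall` packs the 2 group values into a tuple for every match.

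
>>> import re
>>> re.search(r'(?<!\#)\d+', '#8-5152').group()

'5152'

The negative lookaround is zero-width — it rules out positions where the adjacent text would match, without consuming anything.
Unlike `match`, `search` isn't anchored — it looks for the pattern anywhere in the string.
The match spans [3:7] → '5152'.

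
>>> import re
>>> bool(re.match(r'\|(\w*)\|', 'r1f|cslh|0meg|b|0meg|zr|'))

False

`re.match` won't scan ahead — the pattern has to work from the very first character.
Here the string doesn't start with a match, so the call returns None, and `bool(None)` is False.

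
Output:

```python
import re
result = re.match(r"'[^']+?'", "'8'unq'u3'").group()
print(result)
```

'8'

`re.match` only tries the pattern at the start of the string.
The match spans [0:3] → "'8'".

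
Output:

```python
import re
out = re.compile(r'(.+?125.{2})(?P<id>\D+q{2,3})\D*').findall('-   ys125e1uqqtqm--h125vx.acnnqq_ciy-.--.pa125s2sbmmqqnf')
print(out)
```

[('-   ys125e1', 'uqq'), ('125vx.acnnqq_ciy-.--.pa125s2', 'sbmmqq')]

This matches one or more of any character (lazy), then the literal '125', then exactly 2 of any character (captured); then one or more of a non-digit, then 2 to 3 of the literal 'q' (captured as 'id'); then zero or more of a non-digit.
Scanning left to right: at [0:20] match '-   ys125e1uqqtqm--h', groups = ('-   ys125e1', 'uqq'); at [20:56] match '125vx.acnnqq_ciy-.--.pa125s2sbmmqqnf', groups = ('125vx.acnnqq_ciy-.--.pa125s2', 'sbmmqq').
2 groups means each result is a tuple of 2 captured strings — 2 here.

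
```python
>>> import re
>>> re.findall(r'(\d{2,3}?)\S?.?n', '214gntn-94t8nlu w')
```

['21', '94']

This matches 2 to 3 of a digit (lazy) (captured); then optionally a non-whitespace character, then optionally any character, then a literal 'n'.
With the lazy modifier that quantifier settles for the fewest repetitions that let the rest of the pattern succeed (the atoms after it are unaffected and can still be greedy).
Matches: at [0:5] match '214gn', group 1 = '21'; at [8:13] match '94t8n', group 1 = '94'.
With a single group, `findall` returns only what that group captured — 2 items.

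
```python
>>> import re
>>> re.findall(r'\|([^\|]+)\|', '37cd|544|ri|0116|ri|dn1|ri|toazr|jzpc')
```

['544', '0116', 'dn1', 'toazr']

Scanning left to right: at [4:9] match '|544|', group 1 = '544'; at [11:17] match '|0116|', group 1 = '0116'; at [19:24] match '|dn1|', group 1 = 'dn1'; at [26:33] match '|toazr|', group 1 = 'toazr'.
One capturing group, so `findall` returns just the captured substring from each match — 4 in all.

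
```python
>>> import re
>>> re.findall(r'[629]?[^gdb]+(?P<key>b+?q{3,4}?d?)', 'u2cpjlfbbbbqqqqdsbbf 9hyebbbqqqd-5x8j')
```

['bbbbqqq', 'bbbqqqd']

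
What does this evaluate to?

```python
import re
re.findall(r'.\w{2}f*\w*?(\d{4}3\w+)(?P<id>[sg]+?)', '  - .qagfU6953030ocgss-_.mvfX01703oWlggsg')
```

The pattern matches any character, then exactly 2 of a word character, then zero or more of the literal 'f'; then zero or more of a word character (lazy); then exactly 4 of a digit, then the literal '3', then one or more of a word character (captured); then one or more of one of [sg] (lazy) (captured as 'id').
Scanning left to right: at [4:22] match '.qagfU6953030ocgss', groups = ('953030ocgs', 's'); at [24:41] match '.mvfX01703oWlggsg', groups = ('01703oWlggs', 'g').
Multiple groups make `findall` return tuples — one 2-tuple for each match.

[('953030ocgs', 's'), ('01703oWlggs', 'g')]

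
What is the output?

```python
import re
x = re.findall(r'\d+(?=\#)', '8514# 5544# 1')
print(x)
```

['8514', '5544']

Lookahead/lookbehind check context without consuming it, so the matched span excludes the asserted characters.
With no groups in the pattern, `findall` gives back each whole match — 2 here.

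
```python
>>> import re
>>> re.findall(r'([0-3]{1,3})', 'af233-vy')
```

Pattern: 1 to 3 of a character in [0-3] (captured).
Because there's exactly one group, `findall` drops the full match and keeps group 1 from the one hit.

['233']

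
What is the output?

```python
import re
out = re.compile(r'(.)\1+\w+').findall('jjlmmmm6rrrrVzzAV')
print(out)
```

The backreference `\1` re-matches whatever the first group consumed, character for character.
Scanning left to right: at [0:17] match 'jjlmmmm6rrrrVzzAV', group 1 = 'j'.
With a single group, `findall` returns only what that group captured — 1 item.

['j']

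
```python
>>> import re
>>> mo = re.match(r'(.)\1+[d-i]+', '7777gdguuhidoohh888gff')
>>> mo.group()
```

`re.match` only tries the pattern at the start of the string.
The match spans [0:7] → '7777gdg'.

'7777gdg'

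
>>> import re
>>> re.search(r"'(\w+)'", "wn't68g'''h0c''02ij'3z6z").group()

The match spans [2:8] → "'t68g'".

"'t68g'"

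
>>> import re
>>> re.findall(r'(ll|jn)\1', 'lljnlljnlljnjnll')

A backreference is literal: `\1` must see the identical characters the first group matched.
Walking the string: at [10:14] match 'jnjn', group 1 = 'jn'.
`findall` collects group 1 from the one match (1 total).

['jn']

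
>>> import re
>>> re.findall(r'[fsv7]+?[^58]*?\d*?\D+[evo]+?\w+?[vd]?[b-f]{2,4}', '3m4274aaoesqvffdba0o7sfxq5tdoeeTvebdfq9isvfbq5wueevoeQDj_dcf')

Lazy quantifiers expand one character at a time until the remainder of the pattern can match.
`findall` yields the raw match text (3 of them) because the pattern has no groups.

['74aaoesqvffdb', '7sfxq5tdoeeTvebdf', 'svfbq5wueevoeQDj_dcf']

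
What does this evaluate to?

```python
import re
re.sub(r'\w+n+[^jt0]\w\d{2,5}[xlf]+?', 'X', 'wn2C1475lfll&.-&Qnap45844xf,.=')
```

'Xfll&.-&Xf,.='

The pattern matches one or more of a word character, then one or more of a literal 'n'; then any character except [jt0], then a word character, then 2 to 5 of a digit; then one or more of one of [xlf] (lazy).
With the lazy modifier that quantifier settles for the fewest repetitions that let the rest of the pattern succeed (the atoms after it are unaffected and can still be greedy).
Matches: at [0:9] → 'wn2C1475l'; at [16:26] → 'Qnap45844x'.
Every occurrence is swapped for 'X'.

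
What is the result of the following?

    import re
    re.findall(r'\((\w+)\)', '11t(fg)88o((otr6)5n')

['fg', 'otr6']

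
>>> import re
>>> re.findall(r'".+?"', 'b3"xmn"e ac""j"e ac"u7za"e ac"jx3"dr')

['"xmn"', '""j"', '"u7za"', '"jx3"']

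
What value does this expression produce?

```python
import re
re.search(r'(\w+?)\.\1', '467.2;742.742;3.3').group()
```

'742.742'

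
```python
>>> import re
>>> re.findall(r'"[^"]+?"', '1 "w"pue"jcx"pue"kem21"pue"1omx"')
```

No capturing groups, so `findall` returns the 4 full match strings.

['"w"', '"jcx"', '"kem21"', '"1omx"']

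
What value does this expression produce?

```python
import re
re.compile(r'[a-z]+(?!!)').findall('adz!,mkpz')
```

['ad', 'mkpz']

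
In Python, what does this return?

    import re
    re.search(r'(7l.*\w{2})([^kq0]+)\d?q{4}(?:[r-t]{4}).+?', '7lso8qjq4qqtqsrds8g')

None

The pattern matches the literal '7l', then zero or more of any character, then exactly 2 of a word character (captured); then one or more of any character except [kq0] (captured); then optionally a digit, then exactly 4 of a literal 'q'; then exactly 4 of a character in [r-t] (non-capturing group); then one or more of any character (lazy).
Unlike `match`, `search` isn't anchored — it looks for the pattern anywhere in the string.
Here the pattern never matches, so the call returns None.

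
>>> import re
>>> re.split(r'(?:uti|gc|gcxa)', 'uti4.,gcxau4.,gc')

['', '4.,', 'xau4.,', '']

The regex engine tests alternatives in the order written; an earlier branch that matches wins even if a later one would match more.
Matches to split on: at [0:3] → 'uti'; at [6:8] → 'gc'; at [14:16] → 'gc'.
Each match becomes a cut point; 4 segments remain.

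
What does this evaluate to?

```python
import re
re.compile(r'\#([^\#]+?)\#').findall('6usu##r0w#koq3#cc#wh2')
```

Scanning left to right: at [5:10] match '#r0w#', group 1 = 'r0w'; at [14:18] match '#cc#', group 1 = 'cc'.
One capturing group, so `findall` returns just the captured substring from each match — 2 in all.

['r0w', 'cc']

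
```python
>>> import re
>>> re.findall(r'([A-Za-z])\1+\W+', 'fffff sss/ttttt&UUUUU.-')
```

['f', 's', 't', 'U']

A backreference is literal: `\1` must see the identical characters the first group matched.
Because there's exactly one group, `findall` drops the full match and keeps group 1 from each hit.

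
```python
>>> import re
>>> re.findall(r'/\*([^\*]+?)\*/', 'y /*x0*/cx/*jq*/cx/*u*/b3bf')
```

['x0', 'jq', 'u']

Matches: at [2:8] match '/*x0*/', group 1 = 'x0'; at [10:16] match '/*jq*/', group 1 = 'jq'; at [18:23] match '/*u*/', group 1 = 'u'.
One capturing group, so `findall` returns just the captured substring from each match — 3 in all.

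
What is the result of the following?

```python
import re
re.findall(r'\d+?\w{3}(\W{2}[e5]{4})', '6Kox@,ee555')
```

['@,ee55']

Pattern: one or more of a digit (lazy); then exactly 3 of a word character; then exactly 2 of a non-word character, then exactly 4 of one of [e5] (captured).
Scanning left to right: at [0:10] match '6Kox@,ee55', group 1 = '@,ee55'.
`findall` collects group 1 from the one match (1 total).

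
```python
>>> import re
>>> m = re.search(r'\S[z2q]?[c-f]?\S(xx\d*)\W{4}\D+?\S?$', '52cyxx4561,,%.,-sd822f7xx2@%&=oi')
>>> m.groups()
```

('xx2',)

The pattern matches a non-whitespace character, then optionally one of [z2q]; then optionally a character in [c-f], then a non-whitespace character; then the literal 'xx', then zero or more of a digit (captured); then exactly 4 of a non-word character, then one or more of a non-digit (lazy), then optionally a non-whitespace character; then anchored at the end.
`search` walks the string left to right and returns the first match it finds.
The match spans [19:32] → '22f7xx2@%&=oi'.
Captured: group 1 = 'xx2'.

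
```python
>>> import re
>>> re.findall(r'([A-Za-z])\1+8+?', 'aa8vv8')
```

`\1` has to match the exact text group 1 already captured.
Walking the string: at [0:3] match 'aa8', group 1 = 'a'; at [3:6] match 'vv8', group 1 = 'v'.
With a single group, `findall` returns only what that group captured — 2 items.

['a', 'v']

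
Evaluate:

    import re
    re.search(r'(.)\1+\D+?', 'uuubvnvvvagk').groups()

('u',)

The backreference `\1` re-matches whatever the first group consumed, character for character.
`search` walks the string left to right and returns the first match it finds.
The match spans [0:4] → 'uuub'.
Captured: group 1 = 'u'.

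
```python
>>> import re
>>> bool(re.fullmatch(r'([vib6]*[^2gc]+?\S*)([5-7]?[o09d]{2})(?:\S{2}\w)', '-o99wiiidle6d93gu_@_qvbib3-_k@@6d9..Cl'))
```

This matches zero or more of one of [vib6], then one or more of any character except [2gc] (lazy), then zero or more of a non-whitespace character (captured); then optionally a character in [5-7], then exactly 2 of one of [o09d] (captured); then exactly 2 of a non-whitespace character, then a word character (non-capturing group).
For `fullmatch`, every character of the input must be accounted for by the pattern.
Here the pattern can't cover the whole string, so the call returns None, and `bool(None)` is False.

False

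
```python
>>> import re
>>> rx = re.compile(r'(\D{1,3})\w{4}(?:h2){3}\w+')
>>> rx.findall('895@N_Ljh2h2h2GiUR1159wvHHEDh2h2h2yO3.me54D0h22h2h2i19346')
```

['@']

The pattern matches 1 to 3 of a non-digit (captured); then exactly 4 of a word character, then the literal 'h2' repeated 3 times; then one or more of a word character.
Scanning left to right: at [3:37] match '@N_Ljh2h2h2GiUR1159wvHHEDh2h2h2yO3', group 1 = '@'.
With a single group, `findall` returns only what that group captured — 1 item.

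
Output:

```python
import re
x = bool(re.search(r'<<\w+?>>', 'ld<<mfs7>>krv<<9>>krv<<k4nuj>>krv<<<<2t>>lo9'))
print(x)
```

`re.search` tries every starting position until one works.
The match spans [2:10] → '<<mfs7>>'.

True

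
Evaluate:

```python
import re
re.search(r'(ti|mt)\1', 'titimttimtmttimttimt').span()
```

(0, 4)

`\1` is not a pattern — it's the concrete string captured by group 1, re-applied verbatim.
The match spans [0:4] → 'titi'.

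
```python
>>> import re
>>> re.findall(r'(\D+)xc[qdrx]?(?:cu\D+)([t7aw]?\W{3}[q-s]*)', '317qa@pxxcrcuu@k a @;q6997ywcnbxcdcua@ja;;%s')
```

[('qa@px', ' @;q'), ('ywcnb', ';;%s')]

Pattern: one or more of a non-digit (captured); then the literal 'xc', then optionally one of [qdrx]; then the literal 'cu', then one or more of a non-digit (non-capturing group); then optionally one of [t7aw], then exactly 3 of a non-word character, then zero or more of a character in [q-s] (captured).
Walking the string: at [3:22] match 'qa@pxxcrcuu@k a @;q', groups = ('qa@px', ' @;q'); at [26:44] match 'ywcnbxcdcua@ja;;%s', groups = ('ywcnb', ';;%s').
Multiple groups make `findall` return tuples — one 2-tuple for each match.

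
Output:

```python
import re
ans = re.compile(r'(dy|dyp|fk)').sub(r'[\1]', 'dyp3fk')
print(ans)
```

`|` is ordered: at each position the engine commits to the first alternative that works.
Matches: at [0:2] → 'dy'; at [4:6] → 'fk'.
The replacement refers to a captured group, so each match is rewritten using its own captured text.

[dy]p3[fk]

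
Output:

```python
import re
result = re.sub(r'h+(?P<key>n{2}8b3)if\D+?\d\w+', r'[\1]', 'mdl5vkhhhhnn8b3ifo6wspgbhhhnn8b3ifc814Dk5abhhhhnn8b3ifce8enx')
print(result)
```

This matches one or more of a literal 'h'; then exactly 2 of the literal 'n', then the literal '8b3' (captured as 'key'); then the literal 'if', then one or more of a non-digit (lazy), then a digit; then one or more of a word character.
Matches: at [6:60] → 'hhhhnn8b3ifo6wspgbhhhnn8b3ifc814Dk5abhhhhnn8b3ifce8enx'.
Each match is replaced using the text its own group 1 captured.

mdl5vk[nn8b3]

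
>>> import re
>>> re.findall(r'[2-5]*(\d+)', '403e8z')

['03', '8']

Pattern: zero or more of a character in [2-5]; then one or more of a digit (captured).
Walking the string: at [0:3] match '403', group 1 = '03'; at [4:5] match '8', group 1 = '8'.
Because there's exactly one group, `findall` drops the full match and keeps group 1 from each hit.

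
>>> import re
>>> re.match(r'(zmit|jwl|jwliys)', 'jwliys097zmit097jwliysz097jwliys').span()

(0, 3)

With `match`, the pattern is implicitly anchored at the beginning.
The match spans [0:3] → 'jwl'.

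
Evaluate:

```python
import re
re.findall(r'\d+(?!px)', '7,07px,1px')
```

['7', '0']

A negative assertion filters positions out without eating any characters.
Scanning left to right: at [0:1] → '7'; at [2:3] → '0'.
Since nothing is captured, `findall` lists the 2 matched substrings directly.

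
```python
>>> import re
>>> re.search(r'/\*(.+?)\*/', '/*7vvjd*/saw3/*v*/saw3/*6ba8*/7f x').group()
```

The `?` after the quantifier makes it lazy — it takes as little as possible before letting the rest of the pattern try.
The match spans [0:9] → '/*7vvjd*/'.

'/*7vvjd*/'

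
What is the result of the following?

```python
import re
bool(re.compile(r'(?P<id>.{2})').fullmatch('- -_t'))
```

False

`re.fullmatch` requires the pattern to consume the entire string.
Here there's no way to consume every character, so the call returns None, and `bool(None)` is False.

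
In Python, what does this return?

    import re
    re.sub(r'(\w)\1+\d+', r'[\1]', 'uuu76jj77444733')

`\1` is not a pattern — it's the concrete string captured by group 1, re-applied verbatim.
Matches: at [0:5] → 'uuu76'; at [5:15] → 'jj77444733'.
The replacement refers to a captured group, so each match is rewritten using its own captured text.

'[u][j]'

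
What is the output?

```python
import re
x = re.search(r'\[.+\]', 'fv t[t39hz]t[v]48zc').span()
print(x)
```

`re.search` scans for the first position where the pattern succeeds.
The match spans [4:15] → '[t39hz]t[v]'.

(4, 15)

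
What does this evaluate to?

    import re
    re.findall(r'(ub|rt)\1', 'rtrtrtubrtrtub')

['rt', 'rt']

The backreference `\1` re-matches whatever the first group consumed, character for character.
Scanning left to right: at [0:4] match 'rtrt', group 1 = 'rt'; at [8:12] match 'rtrt', group 1 = 'rt'.
`findall` collects group 1 from each match (2 total).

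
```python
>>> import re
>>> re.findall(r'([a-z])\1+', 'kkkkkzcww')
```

['k', 'w']

A backreference is literal: `\1` must see the identical characters the first group matched.
`findall` collects group 1 from each match (2 total).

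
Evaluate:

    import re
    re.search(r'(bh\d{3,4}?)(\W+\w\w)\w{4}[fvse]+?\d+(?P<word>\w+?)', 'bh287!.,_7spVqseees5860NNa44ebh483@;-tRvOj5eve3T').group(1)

'bh287'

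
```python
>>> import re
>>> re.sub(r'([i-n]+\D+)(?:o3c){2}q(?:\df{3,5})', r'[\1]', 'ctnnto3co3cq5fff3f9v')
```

'ct[nnt]3f9v'

This matches one or more of a character in [i-n], then one or more of a non-digit (captured); then the literal 'o3c' repeated 2 times, then a literal 'q'; then a digit, then 3 to 5 of the literal 'f' (non-capturing group).
Matches: at [2:16] → 'nnto3co3cq5fff'.
The replacement refers to a captured group, so each match is rewritten using its own captured text.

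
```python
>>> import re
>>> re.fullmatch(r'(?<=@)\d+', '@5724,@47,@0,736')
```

`fullmatch` succeeds only if the pattern covers the string from start to end.
Here the pattern can't cover the whole string, so the call returns None.

None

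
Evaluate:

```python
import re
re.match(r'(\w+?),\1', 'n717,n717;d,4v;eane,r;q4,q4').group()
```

`\1` is not a pattern — it's the concrete string captured by group 1, re-applied verbatim.
`match` is anchored at position 0; if the pattern doesn't fit there, it returns None.
The match spans [0:9] → 'n717,n717'.
Captured: group 1 = 'n717'.

'n717,n717'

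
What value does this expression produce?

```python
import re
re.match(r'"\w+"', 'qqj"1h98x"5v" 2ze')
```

`re.match` won't scan ahead — the pattern has to work from the very first character.
Here the string doesn't start with a match, so the call returns None.

None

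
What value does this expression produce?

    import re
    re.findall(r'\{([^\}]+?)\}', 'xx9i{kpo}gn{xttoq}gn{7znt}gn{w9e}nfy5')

['kpo', 'xttoq', '7znt', 'w9e']

Scanning left to right: at [4:9] match '{kpo}', group 1 = 'kpo'; at [11:18] match '{xttoq}', group 1 = 'xttoq'; at [20:26] match '{7znt}', group 1 = '7znt'; at [28:33] match '{w9e}', group 1 = 'w9e'.
With a single group, `findall` returns only what that group captured — 4 items.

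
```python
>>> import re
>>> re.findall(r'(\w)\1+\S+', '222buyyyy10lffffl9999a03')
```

['2']

A backreference is literal: `\1` must see the identical characters the first group matched.
Because there's exactly one group, `findall` drops the full match and keeps group 1 from the one hit.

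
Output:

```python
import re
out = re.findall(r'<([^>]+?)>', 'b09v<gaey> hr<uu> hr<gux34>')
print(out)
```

['gaey', 'uu', 'gux34']

Because there's exactly one group, `findall` drops the full match and keeps group 1 from each hit.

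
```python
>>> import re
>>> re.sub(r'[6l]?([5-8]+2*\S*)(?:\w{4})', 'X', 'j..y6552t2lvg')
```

'j..yX'

`sub` substitutes 'X' at each match site.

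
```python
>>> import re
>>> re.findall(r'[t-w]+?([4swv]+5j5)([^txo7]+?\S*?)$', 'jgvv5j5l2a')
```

The pattern matches one or more of a character in [t-w] (lazy); then one or more of one of [4swv], then the literal '5j5' (captured); then one or more of any character except [txo7] (lazy), then zero or more of a non-whitespace character (lazy) (captured); then anchored at the end.
Matches: at [2:10] match 'vv5j5l2a', groups = ('v5j5', 'l2a').
2 groups means the one result is a tuple of 2 captured strings — 1 here.

[('v5j5', 'l2a')]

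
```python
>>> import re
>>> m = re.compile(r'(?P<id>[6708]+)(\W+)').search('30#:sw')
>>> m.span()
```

The match spans [1:4] → '0#:'.

(1, 4)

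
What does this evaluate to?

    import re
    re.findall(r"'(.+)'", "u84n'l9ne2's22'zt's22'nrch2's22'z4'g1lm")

["l9ne2's22'zt's22'nrch2's22'z4"]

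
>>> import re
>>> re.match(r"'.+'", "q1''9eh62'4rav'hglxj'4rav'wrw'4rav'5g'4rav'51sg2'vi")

With `match`, the pattern is implicitly anchored at the beginning.
Here the string doesn't start with a match, so the call returns None.

None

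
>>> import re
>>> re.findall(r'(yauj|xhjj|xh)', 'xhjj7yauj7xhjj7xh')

The regex engine tests alternatives in the order written; an earlier branch that matches wins even if a later one would match more.
Scanning left to right: at [0:4] match 'xhjj', group 1 = 'xhjj'; at [5:9] match 'yauj', group 1 = 'yauj'; at [10:14] match 'xhjj', group 1 = 'xhjj'; at [15:17] match 'xh', group 1 = 'xh'.
`findall` collects group 1 from each match (4 total).

['xhjj', 'yauj', 'xhjj', 'xh']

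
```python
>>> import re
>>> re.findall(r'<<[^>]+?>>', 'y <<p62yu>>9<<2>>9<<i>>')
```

['<<p62yu>>', '<<2>>', '<<i>>']

Since nothing is captured, `findall` lists the 3 matched substrings directly.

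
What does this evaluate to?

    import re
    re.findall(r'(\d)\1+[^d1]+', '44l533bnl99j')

The backreference `\1` re-matches whatever the first group consumed, character for character.
With a single group, `findall` returns only what that group captured — 1 item.

['4']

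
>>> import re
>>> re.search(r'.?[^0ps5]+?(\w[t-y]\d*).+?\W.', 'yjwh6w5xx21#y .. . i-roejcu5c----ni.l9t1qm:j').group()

'yjwh6w5xx21#y'

A non-greedy quantifier consumes as few characters as it can — just enough that the remainder of the pattern still matches from where it stops; whatever follows it matches normally.
The match spans [0:13] → 'yjwh6w5xx21#y'.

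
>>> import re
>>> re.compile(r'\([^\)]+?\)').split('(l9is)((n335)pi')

Matches to split on: at [0:6] → '(l9is)'; at [6:13] → '((n335)'.
The string is cut at each match, leaving 3 pieces.

['', '', 'pi']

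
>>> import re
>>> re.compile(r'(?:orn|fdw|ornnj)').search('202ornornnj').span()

(3, 6)

`re.search` scans for the first position where the pattern succeeds.
The match spans [3:6] → 'orn'.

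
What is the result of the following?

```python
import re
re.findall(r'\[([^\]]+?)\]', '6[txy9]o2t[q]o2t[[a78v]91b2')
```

['txy9', 'q', '[a78v']

Scanning left to right: at [1:7] match '[txy9]', group 1 = 'txy9'; at [10:13] match '[q]', group 1 = 'q'; at [16:23] match '[[a78v]', group 1 = '[a78v'.
Because there's exactly one group, `findall` drops the full match and keeps group 1 from each hit.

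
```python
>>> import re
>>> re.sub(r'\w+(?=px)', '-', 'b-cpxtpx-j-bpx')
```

Lookahead/lookbehind check context without consuming it, so the matched span excludes the asserted characters.
Each match is replaced by '-'.

'b--px-j--px'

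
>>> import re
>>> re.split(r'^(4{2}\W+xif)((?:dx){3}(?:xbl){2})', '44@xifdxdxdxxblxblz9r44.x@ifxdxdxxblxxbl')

['', '44@xif', 'dxdxdxxblxbl', 'z9r44.x@ifxdxdxxblxxbl']

Pattern: anchored at the start of the string; then exactly 2 of the literal '4', then one or more of a non-word character, then the literal 'xif' (captured); then the literal 'dx' repeated 3 times, then the literal 'xbl' repeated 2 times (captured).
With a capturing group present, the delimiter's captured portion is kept in the result list.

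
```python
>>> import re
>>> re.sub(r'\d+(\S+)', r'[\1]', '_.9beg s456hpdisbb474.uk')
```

'_.[beg] s[hpdisbb474.uk]'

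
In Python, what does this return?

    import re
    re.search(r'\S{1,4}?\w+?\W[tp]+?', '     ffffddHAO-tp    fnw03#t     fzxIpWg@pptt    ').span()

(5, 16)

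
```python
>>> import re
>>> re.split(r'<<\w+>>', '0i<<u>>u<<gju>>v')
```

['0i', 'u', 'v']

Matches to split on: at [2:7] → '<<u>>'; at [8:15] → '<<gju>>'.
Each match becomes a cut point; 3 segments remain.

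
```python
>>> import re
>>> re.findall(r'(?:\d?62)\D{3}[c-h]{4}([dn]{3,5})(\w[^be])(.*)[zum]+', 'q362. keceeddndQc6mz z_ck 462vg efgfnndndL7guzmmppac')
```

[('ddnd', 'Qc', '6mz z_ck 462vg efgfnndndL7guzm')]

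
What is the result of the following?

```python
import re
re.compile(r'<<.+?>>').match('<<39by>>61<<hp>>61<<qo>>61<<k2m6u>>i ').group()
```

'<<39by>>'

`re.match` won't scan ahead — the pattern has to work from the very first character.
The match spans [0:8] → '<<39by>>'.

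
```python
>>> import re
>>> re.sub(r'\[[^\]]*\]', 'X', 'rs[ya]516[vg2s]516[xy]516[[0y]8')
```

'rsX516X516X516X8'

Matches: at [2:6] → '[ya]'; at [9:15] → '[vg2s]'; at [18:22] → '[xy]'; at [25:30] → '[[0y]'.
Each match is replaced by 'X'.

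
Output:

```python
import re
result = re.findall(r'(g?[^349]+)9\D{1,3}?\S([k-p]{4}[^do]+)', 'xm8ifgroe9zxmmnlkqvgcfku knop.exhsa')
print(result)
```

The pattern matches optionally the literal 'g', then one or more of any character except [349] (captured); then the literal '9', then 1 to 3 of a non-digit (lazy), then a non-whitespace character; then exactly 4 of a character in [k-p], then one or more of any character except [do] (captured).
With the lazy modifier that quantifier settles for the fewest repetitions that let the rest of the pattern succeed (the atoms after it are unaffected and can still be greedy).
Walking the string: at [0:27] match 'xm8ifgroe9zxmmnlkqvgcfku kn', groups = ('xm8ifgroe', 'mmnlkqvgcfku kn').
Multiple groups make `findall` return tuples — one 2-tuple for the one match.

[('xm8ifgroe', 'mmnlkqvgcfku kn')]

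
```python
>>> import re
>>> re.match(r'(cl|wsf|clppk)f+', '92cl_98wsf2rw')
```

None

`re.match` won't scan ahead — the pattern has to work from the very first character.
Here the pattern fails at index 0, so the call returns None.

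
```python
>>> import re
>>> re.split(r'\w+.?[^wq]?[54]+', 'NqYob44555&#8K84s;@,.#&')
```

['', '&#', 's;@,.#&']

This matches one or more of a word character, then optionally any character, then optionally any character except [wq]; then one or more of one of [54].
Matches to split on: at [0:10] → 'NqYob44555'; at [12:16] → '8K84'.
Each match becomes a cut point; 3 segments remain.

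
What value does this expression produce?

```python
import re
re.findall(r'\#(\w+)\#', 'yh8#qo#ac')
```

Because there's exactly one group, `findall` drops the full match and keeps group 1 from the one hit.

['qo']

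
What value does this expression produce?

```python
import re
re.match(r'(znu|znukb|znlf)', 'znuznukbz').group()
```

`re.match` won't scan ahead — the pattern has to work from the very first character.
The match spans [0:3] → 'znu'.

'znu'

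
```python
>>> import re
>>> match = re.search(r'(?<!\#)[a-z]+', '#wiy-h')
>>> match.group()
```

The negative lookaround is zero-width — it rules out positions where the adjacent text would match, without consuming anything.
The match spans [2:4] → 'iy'.

'iy'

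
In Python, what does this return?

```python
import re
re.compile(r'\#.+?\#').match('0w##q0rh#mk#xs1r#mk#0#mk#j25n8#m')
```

None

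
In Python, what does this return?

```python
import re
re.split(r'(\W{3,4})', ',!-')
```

The pattern matches 3 to 4 of a non-word character (captured).
Matches to split on: at [0:3] → ',!-'.
With a capturing group present, the delimiter's captured portion is kept in the result list.

['', ',!-', '']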